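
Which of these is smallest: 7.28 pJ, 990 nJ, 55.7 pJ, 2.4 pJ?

2.4 pJ

7.28 pJ = 0.00000000000728 J
990 nJ = 0.00000099 J
55.7 pJ = 0.0000000000557 J
2.4 pJ = 0.0000000000024 J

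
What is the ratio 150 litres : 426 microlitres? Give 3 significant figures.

352000

(150) / (426 × 10^-6) = 0.3521 × 10^6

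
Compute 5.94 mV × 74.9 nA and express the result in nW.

0.444906 nW

5.94e-3 × 74.9e-9 = 444.906e-12 W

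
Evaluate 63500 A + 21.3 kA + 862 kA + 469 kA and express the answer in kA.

In kA:
  63500 A = 63500 × 10⁻³ kA = 63.5
  21.3 kA → 21.3
  862 kA → 862
  469 kA → 469
Sum: 63.5 + 21.3 + 862 + 469 = 1415.8

1415.8 kA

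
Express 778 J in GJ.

(no prefix) = 10^0, giga = 10^9; factor is 10^-9.
778 × 10^-9 = 0.000000778

0.000000778 GJ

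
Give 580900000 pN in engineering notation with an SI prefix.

580.9 uN

= 580.9 × 10^-6 N; 10^-6 is micro.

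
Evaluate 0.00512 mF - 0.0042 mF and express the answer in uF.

In uF:
  0.00512 mF = 0.00512 × 10^3 uF = 5.12
  0.0042 mF = 0.0042 × 10^3 uF = 4.2
Difference: 5.12 - 4.2 = 0.92

0.92 uF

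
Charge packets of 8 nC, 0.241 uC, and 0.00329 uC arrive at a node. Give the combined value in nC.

In nC:
  8 nC → 8
  0.241 uC = 0.241 × 10³ nC = 241
  0.00329 uC = 0.00329 × 10³ nC = 3.29
Sum: 8 + 241 + 3.29 = 252.29

252.29 nC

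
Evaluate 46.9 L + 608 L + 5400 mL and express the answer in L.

In L:
  46.9 L → 46.9
  608 L → 608
  5400 mL = 5400 × 10⁻³ L = 5.4
Sum: 46.9 + 608 + 5.4 = 660.3

660.3 L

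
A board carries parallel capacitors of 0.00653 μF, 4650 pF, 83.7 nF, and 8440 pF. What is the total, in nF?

In nF:
  0.00653 μF = 0.00653 × 10³ nF = 6.53
  4650 pF = 4650 × 10⁻³ nF = 4.65
  83.7 nF → 83.7
  8440 pF = 8440 × 10⁻³ nF = 8.44
Sum: 6.53 + 4.65 + 83.7 + 8.44 = 103.32

103.32 nF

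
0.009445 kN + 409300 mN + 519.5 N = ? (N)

938.245 N

In N:
  0.009445 kN = 0.009445 × 10^3 N = 9.445
  409300 mN = 409300 × 10^-3 N = 409.3
  519.5 N → 519.5
Sum: 9.445 + 409.3 + 519.5 = 938.245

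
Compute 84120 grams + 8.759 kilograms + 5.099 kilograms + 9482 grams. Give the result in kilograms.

In kilograms:
  84120 grams = 84120e-3 kilograms = 84.12
  8.759 kilograms → 8.759
  5.099 kilograms → 5.099
  9482 grams = 9482e-3 kilograms = 9.482
Sum: 84.12 + 8.759 + 5.099 + 9.482 = 107.46

107.46 kilograms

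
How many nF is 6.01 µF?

6010 nF

micro = 1e-6, nano = 1e-9; factor is 1e3.
6.01 × 1e3 = 6010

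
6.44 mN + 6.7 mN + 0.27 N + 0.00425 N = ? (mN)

287.39 mN

In mN:
  6.44 mN → 6.44
  6.7 mN → 6.7
  0.27 N = 0.27 × 10³ mN = 270
  0.00425 N = 0.00425 × 10³ mN = 4.25
Sum: 6.44 + 6.7 + 270 + 4.25 = 287.39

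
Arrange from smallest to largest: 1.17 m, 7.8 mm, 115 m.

7.8 mm < 1.17 m < 115 m

1.17 m = 1.17 m
7.8 mm = 0.0078 m
115 m = 115 m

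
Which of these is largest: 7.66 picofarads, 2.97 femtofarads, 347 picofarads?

347 picofarads

7.66 picofarads = 0.00000000000766 farads
2.97 femtofarads = 0.00000000000000297 farads
347 picofarads = 0.000000000347 farads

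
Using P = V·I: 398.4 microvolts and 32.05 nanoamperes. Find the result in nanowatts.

398.4 × 10^-6 × 32.05 × 10^-9 = 12768.72 × 10^-15 W

0.01276872 nanowatts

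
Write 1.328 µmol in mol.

micro = 1e-6, (no prefix) = 1e0; factor is 1e-6.
1.328 × 1e-6 = 0.000001328

0.000001328 mol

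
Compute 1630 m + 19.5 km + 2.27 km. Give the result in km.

In km:
  1630 m = 1630 × 10⁻³ km = 1.63
  19.5 km → 19.5
  2.27 km → 2.27
Sum: 1.63 + 19.5 + 2.27 = 23.4

23.4 km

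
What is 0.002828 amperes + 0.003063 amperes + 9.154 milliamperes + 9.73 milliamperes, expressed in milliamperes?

24.775 milliamperes

In milliamperes:
  0.002828 amperes = 0.002828 × 10³ milliamperes = 2.828
  0.003063 amperes = 0.003063 × 10³ milliamperes = 3.063
  9.154 milliamperes → 9.154
  9.73 milliamperes → 9.73
Sum: 2.828 + 3.063 + 9.154 + 9.73 = 24.775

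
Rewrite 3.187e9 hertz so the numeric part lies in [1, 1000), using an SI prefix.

3.187 gigahertz

= 3.187e9 hertz; 1e9 is giga.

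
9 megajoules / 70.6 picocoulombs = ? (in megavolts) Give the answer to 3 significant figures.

127000000000 megavolts

(9 × 10⁶) / (70.6 × 10⁻¹²) = 0.12748 × 10¹⁸ V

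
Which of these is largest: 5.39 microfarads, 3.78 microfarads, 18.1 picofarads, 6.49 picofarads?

5.39 microfarads

5.39 microfarads = 0.00000539 farads
3.78 microfarads = 0.00000378 farads
18.1 picofarads = 0.0000000000181 farads
6.49 picofarads = 0.00000000000649 farads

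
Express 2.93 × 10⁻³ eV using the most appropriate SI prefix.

2.93 meV

= 2.93 × 10⁻³ eV; 10⁻³ is milli.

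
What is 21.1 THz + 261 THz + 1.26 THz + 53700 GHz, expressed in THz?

337.06 THz

In THz:
  21.1 THz → 21.1
  261 THz → 261
  1.26 THz → 1.26
  53700 GHz = 53700 × 10^-3 THz = 53.7
Sum: 21.1 + 261 + 1.26 + 53.7 = 337.06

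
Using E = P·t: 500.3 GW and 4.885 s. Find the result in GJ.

2443.9655 GJ

500.3 × 10^9 × 4.885 = 2443.9655 × 10^9 J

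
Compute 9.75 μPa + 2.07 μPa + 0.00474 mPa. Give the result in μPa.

In μPa:
  9.75 μPa → 9.75
  2.07 μPa → 2.07
  0.00474 mPa = 0.00474 × 10³ μPa = 4.74
Sum: 9.75 + 2.07 + 4.74 = 16.56

16.56 μPa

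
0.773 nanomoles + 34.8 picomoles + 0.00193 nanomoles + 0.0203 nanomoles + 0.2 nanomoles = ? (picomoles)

1030.03 picomoles

In picomoles:
  0.773 nanomoles = 0.773 × 10^3 picomoles = 773
  34.8 picomoles → 34.8
  0.00193 nanomoles = 0.00193 × 10^3 picomoles = 1.93
  0.0203 nanomoles = 0.0203 × 10^3 picomoles = 20.3
  0.2 nanomoles = 0.2 × 10^3 picomoles = 200
Sum: 773 + 34.8 + 1.93 + 20.3 + 200 = 1030.03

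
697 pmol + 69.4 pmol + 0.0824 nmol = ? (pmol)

848.8 pmol

In pmol:
  697 pmol → 697
  69.4 pmol → 69.4
  0.0824 nmol = 0.0824e3 pmol = 82.4
Sum: 697 + 69.4 + 82.4 = 848.8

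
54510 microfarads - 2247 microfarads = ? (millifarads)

In millifarads:
  54510 microfarads = 54510e-3 millifarads = 54.51
  2247 microfarads = 2247e-3 millifarads = 2.247
Difference: 54.51 - 2.247 = 52.263

52.263 millifarads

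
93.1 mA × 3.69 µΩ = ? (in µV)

93.1 × 10^-3 × 3.69 × 10^-6 = 343.539 × 10^-9 V

0.343539 µV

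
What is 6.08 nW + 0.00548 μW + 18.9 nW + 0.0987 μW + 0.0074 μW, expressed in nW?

136.56 nW

In nW:
  6.08 nW → 6.08
  0.00548 μW = 0.00548 × 10^3 nW = 5.48
  18.9 nW → 18.9
  0.0987 μW = 0.0987 × 10^3 nW = 98.7
  0.0074 μW = 0.0074 × 10^3 nW = 7.4
Sum: 6.08 + 5.48 + 18.9 + 98.7 + 7.4 = 136.56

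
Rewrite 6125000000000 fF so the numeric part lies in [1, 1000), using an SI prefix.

= 6.125 × 10⁻³ F; 10⁻³ is milli.

6.125 mF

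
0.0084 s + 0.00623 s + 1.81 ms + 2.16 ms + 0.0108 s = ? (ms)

In ms:
  0.0084 s = 0.0084e3 ms = 8.4
  0.00623 s = 0.00623e3 ms = 6.23
  1.81 ms → 1.81
  2.16 ms → 2.16
  0.0108 s = 0.0108e3 ms = 10.8
Sum: 8.4 + 6.23 + 1.81 + 2.16 + 10.8 = 29.4

29.4 ms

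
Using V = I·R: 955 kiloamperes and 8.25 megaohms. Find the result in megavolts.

955 × 10^3 × 8.25 × 10^6 = 7878.75 × 10^9 V

7878750 megavolts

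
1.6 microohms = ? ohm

0.0000016 ohms

micro = 10⁻⁶, (no prefix) = 10⁰; factor is 10⁻⁶.
1.6 × 10⁻⁶ = 0.0000016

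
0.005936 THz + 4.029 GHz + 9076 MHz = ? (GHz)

19.041 GHz

In GHz:
  0.005936 THz = 0.005936 × 10^3 GHz = 5.936
  4.029 GHz → 4.029
  9076 MHz = 9076 × 10^-3 GHz = 9.076
Sum: 5.936 + 4.029 + 9.076 = 19.041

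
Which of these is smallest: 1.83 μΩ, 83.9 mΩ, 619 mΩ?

1.83 μΩ

1.83 μΩ = 0.00000183 Ω
83.9 mΩ = 0.0839 Ω
619 mΩ = 0.619 Ω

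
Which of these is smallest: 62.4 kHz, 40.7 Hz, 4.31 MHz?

62.4 kHz = 62400 Hz
40.7 Hz = 40.7 Hz
4.31 MHz = 4310000 Hz

40.7 Hz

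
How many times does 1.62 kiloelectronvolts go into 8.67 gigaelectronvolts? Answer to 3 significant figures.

(8.67 × 10^9) / (1.62 × 10^3) = 5.352 × 10^6

5350000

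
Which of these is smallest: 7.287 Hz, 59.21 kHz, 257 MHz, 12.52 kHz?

7.287 Hz

7.287 Hz = 7.287 Hz
59.21 kHz = 59210 Hz
257 MHz = 257000000 Hz
12.52 kHz = 12520 Hz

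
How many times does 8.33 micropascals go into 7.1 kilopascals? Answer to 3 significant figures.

852000000

(7.1e3) / (8.33e-6) = 0.8523e9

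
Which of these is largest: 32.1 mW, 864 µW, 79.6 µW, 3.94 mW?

32.1 mW = 0.0321 W
864 µW = 0.000864 W
79.6 µW = 0.0000796 W
3.94 mW = 0.00394 W

32.1 mW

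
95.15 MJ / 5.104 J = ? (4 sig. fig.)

18640000

(95.15 × 10^6) / (5.104) = 18.642 × 10^6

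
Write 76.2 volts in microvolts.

76200000 microvolts

(no prefix) = 10^0, micro = 10^-6; factor is 10^6.
76.2 × 10^6 = 76200000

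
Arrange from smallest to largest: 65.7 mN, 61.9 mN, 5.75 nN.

65.7 mN = 0.0657 N
61.9 mN = 0.0619 N
5.75 nN = 0.00000000575 N

5.75 nN < 61.9 mN < 65.7 mN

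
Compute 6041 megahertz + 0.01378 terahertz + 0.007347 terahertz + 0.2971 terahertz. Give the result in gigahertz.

In gigahertz:
  6041 megahertz = 6041 × 10^-3 gigahertz = 6.041
  0.01378 terahertz = 0.01378 × 10^3 gigahertz = 13.78
  0.007347 terahertz = 0.007347 × 10^3 gigahertz = 7.347
  0.2971 terahertz = 0.2971 × 10^3 gigahertz = 297.1
Sum: 6.041 + 13.78 + 7.347 + 297.1 = 324.268

324.268 gigahertz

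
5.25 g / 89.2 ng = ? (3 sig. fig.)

(5.25) / (89.2 × 10⁻⁹) = 0.05886 × 10⁹

58900000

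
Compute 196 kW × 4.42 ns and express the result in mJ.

0.86632 mJ

196 × 10^3 × 4.42 × 10^-9 = 866.32 × 10^-6 J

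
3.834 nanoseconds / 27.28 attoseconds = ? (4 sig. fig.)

140500000

(3.834 × 10^-9) / (27.28 × 10^-18) = 0.14054 × 10^9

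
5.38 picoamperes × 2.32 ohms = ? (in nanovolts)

0.0124816 nanovolts

5.38 × 10⁻¹² × 2.32 = 12.4816 × 10⁻¹² V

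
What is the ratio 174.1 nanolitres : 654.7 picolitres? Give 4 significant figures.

265.9

(174.1 × 10^-9) / (654.7 × 10^-12) = 0.26592 × 10^3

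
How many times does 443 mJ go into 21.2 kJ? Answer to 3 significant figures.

(21.2 × 10^3) / (443 × 10^-3) = 0.04786 × 10^6

47900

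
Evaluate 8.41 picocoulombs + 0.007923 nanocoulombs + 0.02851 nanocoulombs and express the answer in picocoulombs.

44.843 picocoulombs

In picocoulombs:
  8.41 picocoulombs → 8.41
  0.007923 nanocoulombs = 0.007923 × 10³ picocoulombs = 7.923
  0.02851 nanocoulombs = 0.02851 × 10³ picocoulombs = 28.51
Sum: 8.41 + 7.923 + 28.51 = 44.843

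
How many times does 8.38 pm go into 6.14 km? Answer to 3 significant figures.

733000000000000

(6.14 × 10^3) / (8.38 × 10^-12) = 0.7327 × 10^15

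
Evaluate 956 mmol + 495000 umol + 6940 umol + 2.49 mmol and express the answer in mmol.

In mmol:
  956 mmol → 956
  495000 umol = 495000 × 10^-3 mmol = 495
  6940 umol = 6940 × 10^-3 mmol = 6.94
  2.49 mmol → 2.49
Sum: 956 + 495 + 6.94 + 2.49 = 1460.43

1460.43 mmol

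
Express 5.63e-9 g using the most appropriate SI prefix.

5.63 ng

= 5.63e-9 g; 1e-9 is nano.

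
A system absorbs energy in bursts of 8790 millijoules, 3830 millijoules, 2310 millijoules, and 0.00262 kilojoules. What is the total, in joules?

17.55 joules

In joules:
  8790 millijoules = 8790e-3 joules = 8.79
  3830 millijoules = 3830e-3 joules = 3.83
  2310 millijoules = 2310e-3 joules = 2.31
  0.00262 kilojoules = 0.00262e3 joules = 2.62
Sum: 8.79 + 3.83 + 2.31 + 2.62 = 17.55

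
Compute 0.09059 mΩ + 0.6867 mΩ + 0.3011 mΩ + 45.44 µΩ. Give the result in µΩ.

1123.83 µΩ

In µΩ:
  0.09059 mΩ = 0.09059 × 10³ µΩ = 90.59
  0.6867 mΩ = 0.6867 × 10³ µΩ = 686.7
  0.3011 mΩ = 0.3011 × 10³ µΩ = 301.1
  45.44 µΩ → 45.44
Sum: 90.59 + 686.7 + 301.1 + 45.44 = 1123.83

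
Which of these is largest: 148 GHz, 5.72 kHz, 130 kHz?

148 GHz = 148000000000 Hz
5.72 kHz = 5720 Hz
130 kHz = 130000 Hz

148 GHz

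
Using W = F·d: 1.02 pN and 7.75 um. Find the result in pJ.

0.000007905 pJ

1.02e-12 × 7.75e-6 = 7.905e-18 J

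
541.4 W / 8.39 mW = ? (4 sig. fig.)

64530

(541.4) / (8.39 × 10^-3) = 64.529 × 10^3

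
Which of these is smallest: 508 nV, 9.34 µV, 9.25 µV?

508 nV = 0.000000508 V
9.34 µV = 0.00000934 V
9.25 µV = 0.00000925 V

508 nV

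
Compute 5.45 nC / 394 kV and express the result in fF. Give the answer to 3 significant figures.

(5.45 × 10^-9) / (394 × 10^3) = 0.013832 × 10^-12 F

13.8 fF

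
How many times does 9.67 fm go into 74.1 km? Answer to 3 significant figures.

7660000000000000000

(74.1e3) / (9.67e-15) = 7.663e18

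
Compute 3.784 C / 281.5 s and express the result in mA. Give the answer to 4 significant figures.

13.44 mA

(3.784) / (281.5) = 0.0134423 A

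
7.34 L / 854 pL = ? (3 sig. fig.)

8590000000

(7.34) / (854 × 10^-12) = 0.008595 × 10^12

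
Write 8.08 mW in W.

milli = 1e-3, (no prefix) = 1e0; factor is 1e-3.
8.08 × 1e-3 = 0.00808

0.00808 W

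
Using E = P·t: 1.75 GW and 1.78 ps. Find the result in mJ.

3.115 mJ

1.75e9 × 1.78e-12 = 3.115e-3 J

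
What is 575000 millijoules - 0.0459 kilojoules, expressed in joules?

529.1 joules

In joules:
  575000 millijoules = 575000 × 10⁻³ joules = 575
  0.0459 kilojoules = 0.0459 × 10³ joules = 45.9
Difference: 575 - 45.9 = 529.1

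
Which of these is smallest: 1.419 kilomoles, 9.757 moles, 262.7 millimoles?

262.7 millimoles

1.419 kilomoles = 1419 moles
9.757 moles = 9.757 moles
262.7 millimoles = 0.2627 moles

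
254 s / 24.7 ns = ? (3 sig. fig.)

10300000000

(254) / (24.7e-9) = 10.28e9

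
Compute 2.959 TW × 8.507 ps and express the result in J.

2.959e12 × 8.507e-12 = 25.172213 J

25.172213 J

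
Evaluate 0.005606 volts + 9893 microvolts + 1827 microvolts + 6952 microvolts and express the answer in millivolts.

24.278 millivolts

In millivolts:
  0.005606 volts = 0.005606e3 millivolts = 5.606
  9893 microvolts = 9893e-3 millivolts = 9.893
  1827 microvolts = 1827e-3 millivolts = 1.827
  6952 microvolts = 6952e-3 millivolts = 6.952
Sum: 5.606 + 9.893 + 1.827 + 6.952 = 24.278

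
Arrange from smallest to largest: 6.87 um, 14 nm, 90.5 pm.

90.5 pm < 14 nm < 6.87 um

6.87 um = 0.00000687 m
14 nm = 0.000000014 m
90.5 pm = 0.0000000000905 m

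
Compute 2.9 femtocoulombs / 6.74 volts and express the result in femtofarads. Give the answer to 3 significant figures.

0.430 femtofarads

(2.9 × 10⁻¹⁵) / (6.74) = 0.43027 × 10⁻¹⁵ F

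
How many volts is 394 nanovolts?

0.000000394 volts

nano = 1e-9, (no prefix) = 1e0; factor is 1e-9.
394 × 1e-9 = 0.000000394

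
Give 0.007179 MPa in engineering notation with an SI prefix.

7.179 kPa

= 7.179 × 10^3 Pa; 10^3 is kilo.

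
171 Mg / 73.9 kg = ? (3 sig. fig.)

2310

(171 × 10⁶) / (73.9 × 10³) = 2.314 × 10³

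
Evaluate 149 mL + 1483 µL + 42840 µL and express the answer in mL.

193.323 mL

In mL:
  149 mL → 149
  1483 µL = 1483e-3 mL = 1.483
  42840 µL = 42840e-3 mL = 42.84
Sum: 149 + 1.483 + 42.84 = 193.323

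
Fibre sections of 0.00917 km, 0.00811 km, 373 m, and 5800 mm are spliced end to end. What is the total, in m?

In m:
  0.00917 km = 0.00917e3 m = 9.17
  0.00811 km = 0.00811e3 m = 8.11
  373 m → 373
  5800 mm = 5800e-3 m = 5.8
Sum: 9.17 + 8.11 + 373 + 5.8 = 396.08

396.08 m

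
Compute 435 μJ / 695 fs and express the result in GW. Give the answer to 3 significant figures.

0.626 GW

(435 × 10^-6) / (695 × 10^-15) = 0.6259 × 10^9 W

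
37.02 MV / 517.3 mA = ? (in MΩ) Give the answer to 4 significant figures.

71.56 MΩ

(37.02e6) / (517.3e-3) = 0.0715639e9 Ω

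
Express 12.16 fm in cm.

0.000000000001216 cm

femto = 1e-15, centi = 1e-2; factor is 1e-13.
12.16 × 1e-13 = 0.000000000001216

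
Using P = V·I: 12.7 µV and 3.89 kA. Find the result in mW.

12.7 × 10^-6 × 3.89 × 10^3 = 49.403 × 10^-3 W

49.403 mW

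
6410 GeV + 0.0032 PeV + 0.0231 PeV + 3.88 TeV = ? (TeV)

36.59 TeV

In TeV:
  6410 GeV = 6410e-3 TeV = 6.41
  0.0032 PeV = 0.0032e3 TeV = 3.2
  0.0231 PeV = 0.0231e3 TeV = 23.1
  3.88 TeV → 3.88
Sum: 6.41 + 3.2 + 23.1 + 3.88 = 36.59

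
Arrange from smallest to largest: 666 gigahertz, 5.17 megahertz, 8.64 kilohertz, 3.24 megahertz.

666 gigahertz = 666000000000 hertz
5.17 megahertz = 5170000 hertz
8.64 kilohertz = 8640 hertz
3.24 megahertz = 3240000 hertz

8.64 kilohertz < 3.24 megahertz < 5.17 megahertz < 666 gigahertz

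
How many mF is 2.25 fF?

0.00000000000225 mF

femto = 10^-15, milli = 10^-3; factor is 10^-12.
2.25 × 10^-12 = 0.00000000000225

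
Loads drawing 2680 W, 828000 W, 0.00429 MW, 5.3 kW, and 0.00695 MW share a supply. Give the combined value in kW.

In kW:
  2680 W = 2680 × 10^-3 kW = 2.68
  828000 W = 828000 × 10^-3 kW = 828
  0.00429 MW = 0.00429 × 10^3 kW = 4.29
  5.3 kW → 5.3
  0.00695 MW = 0.00695 × 10^3 kW = 6.95
Sum: 2.68 + 828 + 4.29 + 5.3 + 6.95 = 847.22

847.22 kW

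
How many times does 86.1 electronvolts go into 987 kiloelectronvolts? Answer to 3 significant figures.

11500

(987 × 10^3) / (86.1) = 11.46 × 10^3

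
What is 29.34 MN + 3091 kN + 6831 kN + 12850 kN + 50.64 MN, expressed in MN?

102.752 MN

In MN:
  29.34 MN → 29.34
  3091 kN = 3091 × 10^-3 MN = 3.091
  6831 kN = 6831 × 10^-3 MN = 6.831
  12850 kN = 12850 × 10^-3 MN = 12.85
  50.64 MN → 50.64
Sum: 29.34 + 3.091 + 6.831 + 12.85 + 50.64 = 102.752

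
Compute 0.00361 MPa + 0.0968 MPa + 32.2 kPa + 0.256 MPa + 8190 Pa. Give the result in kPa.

396.8 kPa

In kPa:
  0.00361 MPa = 0.00361 × 10^3 kPa = 3.61
  0.0968 MPa = 0.0968 × 10^3 kPa = 96.8
  32.2 kPa → 32.2
  0.256 MPa = 0.256 × 10^3 kPa = 256
  8190 Pa = 8190 × 10^-3 kPa = 8.19
Sum: 3.61 + 96.8 + 32.2 + 256 + 8.19 = 396.8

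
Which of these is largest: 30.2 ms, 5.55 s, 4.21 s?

5.55 s

30.2 ms = 0.0302 s
5.55 s = 5.55 s
4.21 s = 4.21 s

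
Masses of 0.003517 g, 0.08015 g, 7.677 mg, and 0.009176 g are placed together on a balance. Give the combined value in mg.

In mg:
  0.003517 g = 0.003517e3 mg = 3.517
  0.08015 g = 0.08015e3 mg = 80.15
  7.677 mg → 7.677
  0.009176 g = 0.009176e3 mg = 9.176
Sum: 3.517 + 80.15 + 7.677 + 9.176 = 100.52

100.52 mg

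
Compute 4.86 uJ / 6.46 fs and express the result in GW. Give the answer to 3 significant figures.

0.752 GW

(4.86 × 10^-6) / (6.46 × 10^-15) = 0.75232 × 10^9 W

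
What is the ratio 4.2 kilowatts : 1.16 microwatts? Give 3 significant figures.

3620000000

(4.2 × 10³) / (1.16 × 10⁻⁶) = 3.621 × 10⁹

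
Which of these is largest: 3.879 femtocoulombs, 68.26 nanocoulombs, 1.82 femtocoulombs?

68.26 nanocoulombs

3.879 femtocoulombs = 0.000000000000003879 coulombs
68.26 nanocoulombs = 0.00000006826 coulombs
1.82 femtocoulombs = 0.00000000000000182 coulombs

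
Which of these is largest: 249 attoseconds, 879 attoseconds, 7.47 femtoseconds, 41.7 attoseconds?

249 attoseconds = 0.000000000000000249 seconds
879 attoseconds = 0.000000000000000879 seconds
7.47 femtoseconds = 0.00000000000000747 seconds
41.7 attoseconds = 0.0000000000000000417 seconds

7.47 femtoseconds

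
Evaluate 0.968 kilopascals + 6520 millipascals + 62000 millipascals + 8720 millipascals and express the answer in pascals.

1045.24 pascals

In pascals:
  0.968 kilopascals = 0.968 × 10^3 pascals = 968
  6520 millipascals = 6520 × 10^-3 pascals = 6.52
  62000 millipascals = 62000 × 10^-3 pascals = 62
  8720 millipascals = 8720 × 10^-3 pascals = 8.72
Sum: 968 + 6.52 + 62 + 8.72 = 1045.24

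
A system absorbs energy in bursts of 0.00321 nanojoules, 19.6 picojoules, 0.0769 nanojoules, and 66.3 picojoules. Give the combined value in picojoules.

166.01 picojoules

In picojoules:
  0.00321 nanojoules = 0.00321 × 10³ picojoules = 3.21
  19.6 picojoules → 19.6
  0.0769 nanojoules = 0.0769 × 10³ picojoules = 76.9
  66.3 picojoules → 66.3
Sum: 3.21 + 19.6 + 76.9 + 66.3 = 166.01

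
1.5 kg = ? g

kilo = 10^3, (no prefix) = 10^0; factor is 10^3.
1.5 × 10^3 = 1500

1500 g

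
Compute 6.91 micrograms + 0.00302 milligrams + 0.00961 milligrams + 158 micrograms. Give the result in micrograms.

177.54 micrograms

In micrograms:
  6.91 micrograms → 6.91
  0.00302 milligrams = 0.00302e3 micrograms = 3.02
  0.00961 milligrams = 0.00961e3 micrograms = 9.61
  158 micrograms → 158
Sum: 6.91 + 3.02 + 9.61 + 158 = 177.54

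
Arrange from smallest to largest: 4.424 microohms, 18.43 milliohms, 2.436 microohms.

2.436 microohms < 4.424 microohms < 18.43 milliohms

4.424 microohms = 0.000004424 ohms
18.43 milliohms = 0.01843 ohms
2.436 microohms = 0.000002436 ohms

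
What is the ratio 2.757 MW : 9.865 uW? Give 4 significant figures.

279500000000

(2.757 × 10⁶) / (9.865 × 10⁻⁶) = 0.27947 × 10¹²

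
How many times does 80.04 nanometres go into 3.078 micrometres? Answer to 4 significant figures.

38.46

(3.078 × 10^-6) / (80.04 × 10^-9) = 0.038456 × 10^3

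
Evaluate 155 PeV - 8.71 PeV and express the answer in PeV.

In PeV:
  155 PeV → 155
  8.71 PeV → 8.71
Difference: 155 - 8.71 = 146.29

146.29 PeV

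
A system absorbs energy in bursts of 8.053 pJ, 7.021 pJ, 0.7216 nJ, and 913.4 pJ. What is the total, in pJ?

1650.074 pJ

In pJ:
  8.053 pJ → 8.053
  7.021 pJ → 7.021
  0.7216 nJ = 0.7216 × 10^3 pJ = 721.6
  913.4 pJ → 913.4
Sum: 8.053 + 7.021 + 721.6 + 913.4 = 1650.074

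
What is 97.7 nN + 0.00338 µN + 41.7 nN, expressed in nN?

In nN:
  97.7 nN → 97.7
  0.00338 µN = 0.00338 × 10^3 nN = 3.38
  41.7 nN → 41.7
Sum: 97.7 + 3.38 + 41.7 = 142.78

142.78 nN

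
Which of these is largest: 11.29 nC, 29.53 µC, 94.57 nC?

29.53 µC

11.29 nC = 0.00000001129 C
29.53 µC = 0.00002953 C
94.57 nC = 0.00000009457 C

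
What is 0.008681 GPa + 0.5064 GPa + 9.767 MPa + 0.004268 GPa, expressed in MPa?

In MPa:
  0.008681 GPa = 0.008681e3 MPa = 8.681
  0.5064 GPa = 0.5064e3 MPa = 506.4
  9.767 MPa → 9.767
  0.004268 GPa = 0.004268e3 MPa = 4.268
Sum: 8.681 + 506.4 + 9.767 + 4.268 = 529.116

529.116 MPa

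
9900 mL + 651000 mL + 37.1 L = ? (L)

698 L

In L:
  9900 mL = 9900e-3 L = 9.9
  651000 mL = 651000e-3 L = 651
  37.1 L → 37.1
Sum: 9.9 + 651 + 37.1 = 698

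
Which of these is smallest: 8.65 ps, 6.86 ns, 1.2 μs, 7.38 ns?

8.65 ps

8.65 ps = 0.00000000000865 s
6.86 ns = 0.00000000686 s
1.2 μs = 0.0000012 s
7.38 ns = 0.00000000738 s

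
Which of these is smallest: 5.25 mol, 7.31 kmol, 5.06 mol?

5.25 mol = 5.25 mol
7.31 kmol = 7310 mol
5.06 mol = 5.06 mol

5.06 mol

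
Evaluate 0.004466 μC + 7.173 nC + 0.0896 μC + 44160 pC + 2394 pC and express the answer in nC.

In nC:
  0.004466 μC = 0.004466 × 10^3 nC = 4.466
  7.173 nC → 7.173
  0.0896 μC = 0.0896 × 10^3 nC = 89.6
  44160 pC = 44160 × 10^-3 nC = 44.16
  2394 pC = 2394 × 10^-3 nC = 2.394
Sum: 4.466 + 7.173 + 89.6 + 44.16 + 2.394 = 147.793

147.793 nC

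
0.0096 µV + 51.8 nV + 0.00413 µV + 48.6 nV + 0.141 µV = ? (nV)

255.13 nV

In nV:
  0.0096 µV = 0.0096 × 10^3 nV = 9.6
  51.8 nV → 51.8
  0.00413 µV = 0.00413 × 10^3 nV = 4.13
  48.6 nV → 48.6
  0.141 µV = 0.141 × 10^3 nV = 141
Sum: 9.6 + 51.8 + 4.13 + 48.6 + 141 = 255.13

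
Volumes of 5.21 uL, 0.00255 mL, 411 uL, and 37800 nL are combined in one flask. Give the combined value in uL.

456.56 uL

In uL:
  5.21 uL → 5.21
  0.00255 mL = 0.00255 × 10^3 uL = 2.55
  411 uL → 411
  37800 nL = 37800 × 10^-3 uL = 37.8
Sum: 5.21 + 2.55 + 411 + 37.8 = 456.56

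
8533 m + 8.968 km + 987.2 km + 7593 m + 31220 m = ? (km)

In km:
  8533 m = 8533e-3 km = 8.533
  8.968 km → 8.968
  987.2 km → 987.2
  7593 m = 7593e-3 km = 7.593
  31220 m = 31220e-3 km = 31.22
Sum: 8.533 + 8.968 + 987.2 + 7.593 + 31.22 = 1043.514

1043.514 km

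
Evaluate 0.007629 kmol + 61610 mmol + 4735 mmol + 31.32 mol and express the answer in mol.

In mol:
  0.007629 kmol = 0.007629 × 10³ mol = 7.629
  61610 mmol = 61610 × 10⁻³ mol = 61.61
  4735 mmol = 4735 × 10⁻³ mol = 4.735
  31.32 mol → 31.32
Sum: 7.629 + 61.61 + 4.735 + 31.32 = 105.294

105.294 mol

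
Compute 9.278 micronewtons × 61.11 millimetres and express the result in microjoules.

0.56697858 microjoules

9.278e-6 × 61.11e-3 = 566.97858e-9 J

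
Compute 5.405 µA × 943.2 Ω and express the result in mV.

5.097996 mV

5.405e-6 × 943.2 = 5097.996e-6 V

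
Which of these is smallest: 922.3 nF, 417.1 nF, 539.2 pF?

922.3 nF = 0.0000009223 F
417.1 nF = 0.0000004171 F
539.2 pF = 0.0000000005392 F

539.2 pF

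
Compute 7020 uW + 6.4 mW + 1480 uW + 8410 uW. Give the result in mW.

In mW:
  7020 uW = 7020 × 10^-3 mW = 7.02
  6.4 mW → 6.4
  1480 uW = 1480 × 10^-3 mW = 1.48
  8410 uW = 8410 × 10^-3 mW = 8.41
Sum: 7.02 + 6.4 + 1.48 + 8.41 = 23.31

23.31 mW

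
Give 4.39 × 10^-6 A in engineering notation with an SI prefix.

= 4.39 × 10^-6 A; 10^-6 is micro.

4.39 μA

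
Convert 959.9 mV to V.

0.9599 V

milli = 10^-3, (no prefix) = 10^0; factor is 10^-3.
959.9 × 10^-3 = 0.9599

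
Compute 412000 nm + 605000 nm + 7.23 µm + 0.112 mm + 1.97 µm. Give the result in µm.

1138.2 µm

In µm:
  412000 nm = 412000e-3 µm = 412
  605000 nm = 605000e-3 µm = 605
  7.23 µm → 7.23
  0.112 mm = 0.112e3 µm = 112
  1.97 µm → 1.97
Sum: 412 + 605 + 7.23 + 112 + 1.97 = 1138.2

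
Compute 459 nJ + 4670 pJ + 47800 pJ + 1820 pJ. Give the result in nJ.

In nJ:
  459 nJ → 459
  4670 pJ = 4670e-3 nJ = 4.67
  47800 pJ = 47800e-3 nJ = 47.8
  1820 pJ = 1820e-3 nJ = 1.82
Sum: 459 + 4.67 + 47.8 + 1.82 = 513.29

513.29 nJ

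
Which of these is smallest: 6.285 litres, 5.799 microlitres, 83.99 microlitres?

5.799 microlitres

6.285 litres = 6.285 litres
5.799 microlitres = 0.000005799 litres
83.99 microlitres = 0.00008399 litres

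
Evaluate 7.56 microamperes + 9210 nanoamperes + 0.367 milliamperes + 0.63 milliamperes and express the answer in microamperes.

1013.77 microamperes

In microamperes:
  7.56 microamperes → 7.56
  9210 nanoamperes = 9210 × 10^-3 microamperes = 9.21
  0.367 milliamperes = 0.367 × 10^3 microamperes = 367
  0.63 milliamperes = 0.63 × 10^3 microamperes = 630
Sum: 7.56 + 9.21 + 367 + 630 = 1013.77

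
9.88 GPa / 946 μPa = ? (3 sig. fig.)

(9.88 × 10^9) / (946 × 10^-6) = 0.01044 × 10^15

10400000000000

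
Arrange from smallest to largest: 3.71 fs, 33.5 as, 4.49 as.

3.71 fs = 0.00000000000000371 s
33.5 as = 0.0000000000000000335 s
4.49 as = 0.00000000000000000449 s

4.49 as < 33.5 as < 3.71 fs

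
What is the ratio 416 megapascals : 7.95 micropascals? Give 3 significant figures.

(416 × 10⁶) / (7.95 × 10⁻⁶) = 52.33 × 10¹²

52300000000000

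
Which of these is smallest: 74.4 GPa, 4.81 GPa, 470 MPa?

470 MPa

74.4 GPa = 74400000000 Pa
4.81 GPa = 4810000000 Pa
470 MPa = 470000000 Pa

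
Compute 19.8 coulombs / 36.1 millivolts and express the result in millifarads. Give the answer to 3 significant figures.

(19.8) / (36.1 × 10⁻³) = 0.54848 × 10³ F

548000 millifarads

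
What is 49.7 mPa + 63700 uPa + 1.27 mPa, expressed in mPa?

114.67 mPa

In mPa:
  49.7 mPa → 49.7
  63700 uPa = 63700e-3 mPa = 63.7
  1.27 mPa → 1.27
Sum: 49.7 + 63.7 + 1.27 = 114.67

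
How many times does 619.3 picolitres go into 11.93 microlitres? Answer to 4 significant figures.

19260

(11.93 × 10⁻⁶) / (619.3 × 10⁻¹²) = 0.019264 × 10⁶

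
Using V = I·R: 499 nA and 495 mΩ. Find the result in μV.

0.247005 μV

499e-9 × 495e-3 = 247005e-12 V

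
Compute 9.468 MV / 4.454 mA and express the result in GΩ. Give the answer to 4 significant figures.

2.126 GΩ

(9.468e6) / (4.454e-3) = 2.12573e9 Ω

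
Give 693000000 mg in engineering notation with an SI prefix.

= 693 × 10³ g; 10³ is kilo.

693 kg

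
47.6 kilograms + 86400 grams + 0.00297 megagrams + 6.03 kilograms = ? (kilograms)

In kilograms:
  47.6 kilograms → 47.6
  86400 grams = 86400 × 10⁻³ kilograms = 86.4
  0.00297 megagrams = 0.00297 × 10³ kilograms = 2.97
  6.03 kilograms → 6.03
Sum: 47.6 + 86.4 + 2.97 + 6.03 = 143

143 kilograms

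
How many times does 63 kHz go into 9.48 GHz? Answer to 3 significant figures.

(9.48 × 10^9) / (63 × 10^3) = 0.1505 × 10^6

150000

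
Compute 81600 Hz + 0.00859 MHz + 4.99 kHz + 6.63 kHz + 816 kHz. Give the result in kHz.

917.81 kHz

In kHz:
  81600 Hz = 81600 × 10^-3 kHz = 81.6
  0.00859 MHz = 0.00859 × 10^3 kHz = 8.59
  4.99 kHz → 4.99
  6.63 kHz → 6.63
  816 kHz → 816
Sum: 81.6 + 8.59 + 4.99 + 6.63 + 816 = 917.81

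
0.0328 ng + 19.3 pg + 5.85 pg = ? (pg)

In pg:
  0.0328 ng = 0.0328 × 10³ pg = 32.8
  19.3 pg → 19.3
  5.85 pg → 5.85
Sum: 32.8 + 19.3 + 5.85 = 57.95

57.95 pg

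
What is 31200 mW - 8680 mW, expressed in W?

22.52 W

In W:
  31200 mW = 31200 × 10⁻³ W = 31.2
  8680 mW = 8680 × 10⁻³ W = 8.68
Difference: 31.2 - 8.68 = 22.52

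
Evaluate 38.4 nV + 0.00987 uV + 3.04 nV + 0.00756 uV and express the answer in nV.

58.87 nV

In nV:
  38.4 nV → 38.4
  0.00987 uV = 0.00987e3 nV = 9.87
  3.04 nV → 3.04
  0.00756 uV = 0.00756e3 nV = 7.56
Sum: 38.4 + 9.87 + 3.04 + 7.56 = 58.87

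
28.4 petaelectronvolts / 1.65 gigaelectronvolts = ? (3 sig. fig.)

17200000

(28.4 × 10¹⁵) / (1.65 × 10⁹) = 17.21 × 10⁶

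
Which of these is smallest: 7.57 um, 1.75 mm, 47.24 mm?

7.57 um = 0.00000757 m
1.75 mm = 0.00175 m
47.24 mm = 0.04724 m

7.57 um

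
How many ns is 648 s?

648000000000 ns

(no prefix) = 10^0, nano = 10^-9; factor is 10^9.
648 × 10^9 = 648000000000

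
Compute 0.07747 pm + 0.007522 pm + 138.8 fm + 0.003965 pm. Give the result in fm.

227.757 fm

In fm:
  0.07747 pm = 0.07747e3 fm = 77.47
  0.007522 pm = 0.007522e3 fm = 7.522
  138.8 fm → 138.8
  0.003965 pm = 0.003965e3 fm = 3.965
Sum: 77.47 + 7.522 + 138.8 + 3.965 = 227.757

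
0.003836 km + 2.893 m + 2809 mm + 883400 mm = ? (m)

In m:
  0.003836 km = 0.003836 × 10^3 m = 3.836
  2.893 m → 2.893
  2809 mm = 2809 × 10^-3 m = 2.809
  883400 mm = 883400 × 10^-3 m = 883.4
Sum: 3.836 + 2.893 + 2.809 + 883.4 = 892.938

892.938 m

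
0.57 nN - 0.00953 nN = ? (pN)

560.47 pN

In pN:
  0.57 nN = 0.57 × 10^3 pN = 570
  0.00953 nN = 0.00953 × 10^3 pN = 9.53
Difference: 570 - 9.53 = 560.47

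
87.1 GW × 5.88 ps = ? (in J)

87.1 × 10⁹ × 5.88 × 10⁻¹² = 512.148 × 10⁻³ J

0.512148 J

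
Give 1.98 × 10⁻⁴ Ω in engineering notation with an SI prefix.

198 μΩ

= 198 × 10⁻⁶ Ω; 10⁻⁶ is micro.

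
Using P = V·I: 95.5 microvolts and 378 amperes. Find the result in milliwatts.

36.099 milliwatts

95.5 × 10^-6 × 378 = 36099 × 10^-6 W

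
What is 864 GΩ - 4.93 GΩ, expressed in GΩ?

859.07 GΩ

In GΩ:
  864 GΩ → 864
  4.93 GΩ → 4.93
Difference: 864 - 4.93 = 859.07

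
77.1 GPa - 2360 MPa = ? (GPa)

In GPa:
  77.1 GPa → 77.1
  2360 MPa = 2360e-3 GPa = 2.36
Difference: 77.1 - 2.36 = 74.74

74.74 GPa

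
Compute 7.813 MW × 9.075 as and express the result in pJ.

70.902975 pJ

7.813 × 10^6 × 9.075 × 10^-18 = 70.902975 × 10^-12 J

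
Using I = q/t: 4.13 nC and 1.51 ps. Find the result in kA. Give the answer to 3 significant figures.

(4.13 × 10⁻⁹) / (1.51 × 10⁻¹²) = 2.7351 × 10³ A

2.74 kA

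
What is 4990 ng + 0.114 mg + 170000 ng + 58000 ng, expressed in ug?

In ug:
  4990 ng = 4990 × 10^-3 ug = 4.99
  0.114 mg = 0.114 × 10^3 ug = 114
  170000 ng = 170000 × 10^-3 ug = 170
  58000 ng = 58000 × 10^-3 ug = 58
Sum: 4.99 + 114 + 170 + 58 = 346.99

346.99 ug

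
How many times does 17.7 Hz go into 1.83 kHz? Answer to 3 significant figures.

103

(1.83 × 10³) / (17.7) = 0.1034 × 10³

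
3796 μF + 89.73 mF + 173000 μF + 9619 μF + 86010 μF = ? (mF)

362.155 mF

In mF:
  3796 μF = 3796e-3 mF = 3.796
  89.73 mF → 89.73
  173000 μF = 173000e-3 mF = 173
  9619 μF = 9619e-3 mF = 9.619
  86010 μF = 86010e-3 mF = 86.01
Sum: 3.796 + 89.73 + 173 + 9.619 + 86.01 = 362.155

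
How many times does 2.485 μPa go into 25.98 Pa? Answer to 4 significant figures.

(25.98) / (2.485 × 10^-6) = 10.455 × 10^6

10450000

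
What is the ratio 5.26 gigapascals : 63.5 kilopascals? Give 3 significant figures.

(5.26 × 10^9) / (63.5 × 10^3) = 0.08283 × 10^6

82800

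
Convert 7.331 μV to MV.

micro = 1e-6, mega = 1e6; factor is 1e-12.
7.331 × 1e-12 = 0.000000000007331

0.000000000007331 MV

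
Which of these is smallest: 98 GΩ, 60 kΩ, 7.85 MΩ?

60 kΩ

98 GΩ = 98000000000 Ω
60 kΩ = 60000 Ω
7.85 MΩ = 7850000 Ω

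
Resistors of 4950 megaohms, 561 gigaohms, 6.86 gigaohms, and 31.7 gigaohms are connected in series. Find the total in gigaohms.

In gigaohms:
  4950 megaohms = 4950 × 10⁻³ gigaohms = 4.95
  561 gigaohms → 561
  6.86 gigaohms → 6.86
  31.7 gigaohms → 31.7
Sum: 4.95 + 561 + 6.86 + 31.7 = 604.51

604.51 gigaohms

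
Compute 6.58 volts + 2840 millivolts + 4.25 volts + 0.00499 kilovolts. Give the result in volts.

18.66 volts

In volts:
  6.58 volts → 6.58
  2840 millivolts = 2840 × 10⁻³ volts = 2.84
  4.25 volts → 4.25
  0.00499 kilovolts = 0.00499 × 10³ volts = 4.99
Sum: 6.58 + 2.84 + 4.25 + 4.99 = 18.66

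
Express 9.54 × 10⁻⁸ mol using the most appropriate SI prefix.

95.4 nmol

= 95.4 × 10⁻⁹ mol; 10⁻⁹ is nano.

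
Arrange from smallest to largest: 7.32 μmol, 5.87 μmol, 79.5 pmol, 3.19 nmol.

7.32 μmol = 0.00000732 mol
5.87 μmol = 0.00000587 mol
79.5 pmol = 0.0000000000795 mol
3.19 nmol = 0.00000000319 mol

79.5 pmol < 3.19 nmol < 5.87 μmol < 7.32 μmol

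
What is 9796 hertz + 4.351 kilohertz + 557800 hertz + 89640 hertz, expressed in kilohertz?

661.587 kilohertz

In kilohertz:
  9796 hertz = 9796 × 10^-3 kilohertz = 9.796
  4.351 kilohertz → 4.351
  557800 hertz = 557800 × 10^-3 kilohertz = 557.8
  89640 hertz = 89640 × 10^-3 kilohertz = 89.64
Sum: 9.796 + 4.351 + 557.8 + 89.64 = 661.587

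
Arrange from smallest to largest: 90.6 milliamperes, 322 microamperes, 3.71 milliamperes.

90.6 milliamperes = 0.0906 amperes
322 microamperes = 0.000322 amperes
3.71 milliamperes = 0.00371 amperes

322 microamperes < 3.71 milliamperes < 90.6 milliamperes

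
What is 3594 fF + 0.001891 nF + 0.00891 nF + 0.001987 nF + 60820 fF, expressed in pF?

77.202 pF

In pF:
  3594 fF = 3594e-3 pF = 3.594
  0.001891 nF = 0.001891e3 pF = 1.891
  0.00891 nF = 0.00891e3 pF = 8.91
  0.001987 nF = 0.001987e3 pF = 1.987
  60820 fF = 60820e-3 pF = 60.82
Sum: 3.594 + 1.891 + 8.91 + 1.987 + 60.82 = 77.202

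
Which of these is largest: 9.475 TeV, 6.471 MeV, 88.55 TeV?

88.55 TeV

9.475 TeV = 9475000000000 eV
6.471 MeV = 6471000 eV
88.55 TeV = 88550000000000 eV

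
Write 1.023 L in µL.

1023000 µL

(no prefix) = 10⁰, micro = 10⁻⁶; factor is 10⁶.
1.023 × 10⁶ = 1023000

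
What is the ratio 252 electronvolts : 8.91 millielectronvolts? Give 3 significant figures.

28300

(252) / (8.91e-3) = 28.28e3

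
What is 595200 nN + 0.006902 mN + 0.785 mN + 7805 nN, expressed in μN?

In μN:
  595200 nN = 595200 × 10^-3 μN = 595.2
  0.006902 mN = 0.006902 × 10^3 μN = 6.902
  0.785 mN = 0.785 × 10^3 μN = 785
  7805 nN = 7805 × 10^-3 μN = 7.805
Sum: 595.2 + 6.902 + 785 + 7.805 = 1394.907

1394.907 μN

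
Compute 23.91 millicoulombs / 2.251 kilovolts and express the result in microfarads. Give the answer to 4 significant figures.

10.62 microfarads

(23.91e-3) / (2.251e3) = 10.6219e-6 F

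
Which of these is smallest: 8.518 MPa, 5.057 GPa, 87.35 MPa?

8.518 MPa = 8518000 Pa
5.057 GPa = 5057000000 Pa
87.35 MPa = 87350000 Pa

8.518 MPa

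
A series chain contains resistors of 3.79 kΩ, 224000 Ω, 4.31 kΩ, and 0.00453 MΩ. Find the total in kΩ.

In kΩ:
  3.79 kΩ → 3.79
  224000 Ω = 224000 × 10^-3 kΩ = 224
  4.31 kΩ → 4.31
  0.00453 MΩ = 0.00453 × 10^3 kΩ = 4.53
Sum: 3.79 + 224 + 4.31 + 4.53 = 236.63

236.63 kΩ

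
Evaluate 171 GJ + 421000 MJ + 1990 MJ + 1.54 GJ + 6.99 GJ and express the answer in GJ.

602.52 GJ

In GJ:
  171 GJ → 171
  421000 MJ = 421000e-3 GJ = 421
  1990 MJ = 1990e-3 GJ = 1.99
  1.54 GJ → 1.54
  6.99 GJ → 6.99
Sum: 171 + 421 + 1.99 + 1.54 + 6.99 = 602.52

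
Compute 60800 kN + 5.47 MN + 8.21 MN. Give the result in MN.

74.48 MN

In MN:
  60800 kN = 60800e-3 MN = 60.8
  5.47 MN → 5.47
  8.21 MN → 8.21
Sum: 60.8 + 5.47 + 8.21 = 74.48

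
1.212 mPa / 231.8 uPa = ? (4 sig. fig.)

(1.212 × 10⁻³) / (231.8 × 10⁻⁶) = 0.0052286 × 10³

5.229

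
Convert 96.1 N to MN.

0.0000961 MN

(no prefix) = 10⁰, mega = 10⁶; factor is 10⁻⁶.
96.1 × 10⁻⁶ = 0.0000961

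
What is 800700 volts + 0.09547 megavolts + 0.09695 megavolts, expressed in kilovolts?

993.12 kilovolts

In kilovolts:
  800700 volts = 800700 × 10^-3 kilovolts = 800.7
  0.09547 megavolts = 0.09547 × 10^3 kilovolts = 95.47
  0.09695 megavolts = 0.09695 × 10^3 kilovolts = 96.95
Sum: 800.7 + 95.47 + 96.95 = 993.12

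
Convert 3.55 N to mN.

(no prefix) = 1e0, milli = 1e-3; factor is 1e3.
3.55 × 1e3 = 3550

3550 mN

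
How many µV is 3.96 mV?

milli = 10⁻³, micro = 10⁻⁶; factor is 10³.
3.96 × 10³ = 3960

3960 µV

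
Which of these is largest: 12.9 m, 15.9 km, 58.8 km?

12.9 m = 12.9 m
15.9 km = 15900 m
58.8 km = 58800 m

58.8 km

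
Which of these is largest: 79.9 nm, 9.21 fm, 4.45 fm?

79.9 nm = 0.0000000799 m
9.21 fm = 0.00000000000000921 m
4.45 fm = 0.00000000000000445 m

79.9 nm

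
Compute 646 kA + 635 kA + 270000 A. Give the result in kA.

In kA:
  646 kA → 646
  635 kA → 635
  270000 A = 270000e-3 kA = 270
Sum: 646 + 635 + 270 = 1551

1551 kA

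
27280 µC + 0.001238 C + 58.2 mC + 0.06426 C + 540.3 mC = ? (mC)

691.278 mC

In mC:
  27280 µC = 27280 × 10⁻³ mC = 27.28
  0.001238 C = 0.001238 × 10³ mC = 1.238
  58.2 mC → 58.2
  0.06426 C = 0.06426 × 10³ mC = 64.26
  540.3 mC → 540.3
Sum: 27.28 + 1.238 + 58.2 + 64.26 + 540.3 = 691.278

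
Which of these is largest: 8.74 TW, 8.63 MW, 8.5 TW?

8.74 TW = 8740000000000 W
8.63 MW = 8630000 W
8.5 TW = 8500000000000 W

8.74 TW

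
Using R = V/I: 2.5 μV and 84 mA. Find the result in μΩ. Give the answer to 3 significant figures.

29.8 μΩ

(2.5 × 10^-6) / (84 × 10^-3) = 0.029762 × 10^-3 Ω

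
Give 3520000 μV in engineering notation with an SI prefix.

3.52 V

= 3.52 V; mantissa already in [1, 1000).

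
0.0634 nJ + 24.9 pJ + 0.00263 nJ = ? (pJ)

90.93 pJ

In pJ:
  0.0634 nJ = 0.0634 × 10³ pJ = 63.4
  24.9 pJ → 24.9
  0.00263 nJ = 0.00263 × 10³ pJ = 2.63
Sum: 63.4 + 24.9 + 2.63 = 90.93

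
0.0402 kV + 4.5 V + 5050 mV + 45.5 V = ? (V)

95.25 V

In V:
  0.0402 kV = 0.0402 × 10^3 V = 40.2
  4.5 V → 4.5
  5050 mV = 5050 × 10^-3 V = 5.05
  45.5 V → 45.5
Sum: 40.2 + 4.5 + 5.05 + 45.5 = 95.25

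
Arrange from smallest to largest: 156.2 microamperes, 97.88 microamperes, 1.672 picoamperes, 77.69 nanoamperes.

156.2 microamperes = 0.0001562 amperes
97.88 microamperes = 0.00009788 amperes
1.672 picoamperes = 0.000000000001672 amperes
77.69 nanoamperes = 0.00000007769 amperes

1.672 picoamperes < 77.69 nanoamperes < 97.88 microamperes < 156.2 microamperes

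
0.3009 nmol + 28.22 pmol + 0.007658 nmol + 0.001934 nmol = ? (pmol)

In pmol:
  0.3009 nmol = 0.3009 × 10³ pmol = 300.9
  28.22 pmol → 28.22
  0.007658 nmol = 0.007658 × 10³ pmol = 7.658
  0.001934 nmol = 0.001934 × 10³ pmol = 1.934
Sum: 300.9 + 28.22 + 7.658 + 1.934 = 338.712

338.712 pmol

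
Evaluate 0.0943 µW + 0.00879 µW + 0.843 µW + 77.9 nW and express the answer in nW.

1023.99 nW

In nW:
  0.0943 µW = 0.0943 × 10^3 nW = 94.3
  0.00879 µW = 0.00879 × 10^3 nW = 8.79
  0.843 µW = 0.843 × 10^3 nW = 843
  77.9 nW → 77.9
Sum: 94.3 + 8.79 + 843 + 77.9 = 1023.99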